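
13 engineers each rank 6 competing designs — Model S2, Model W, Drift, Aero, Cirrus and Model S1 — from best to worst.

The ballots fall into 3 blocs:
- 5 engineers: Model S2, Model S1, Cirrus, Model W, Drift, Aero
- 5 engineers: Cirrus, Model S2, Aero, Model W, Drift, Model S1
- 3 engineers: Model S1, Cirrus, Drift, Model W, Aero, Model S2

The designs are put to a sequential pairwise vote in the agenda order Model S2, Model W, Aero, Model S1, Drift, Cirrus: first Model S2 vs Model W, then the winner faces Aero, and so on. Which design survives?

Round 1: Model S2 vs Model W — 10–3, Model S2 advances.
Round 2: Model S2 vs Aero — 10–3, Model S2 advances.
Round 3: Model S2 vs Model S1 — 10–3, Model S2 advances.
Round 4: Model S2 vs Drift — 10–3, Model S2 advances.
Round 5: Model S2 vs Cirrus — 5–8, Cirrus advances.
Cirrus survives the agenda.

Cirrus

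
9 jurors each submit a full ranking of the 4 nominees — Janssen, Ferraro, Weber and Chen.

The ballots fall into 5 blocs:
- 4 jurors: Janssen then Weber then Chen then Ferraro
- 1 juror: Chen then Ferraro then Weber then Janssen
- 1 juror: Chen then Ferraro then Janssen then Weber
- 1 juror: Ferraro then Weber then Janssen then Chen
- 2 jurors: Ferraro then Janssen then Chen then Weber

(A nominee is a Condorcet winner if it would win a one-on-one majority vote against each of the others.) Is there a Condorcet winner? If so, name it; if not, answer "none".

Check each pair by majority over 9 ballots:
Janssen vs Ferraro: Ferraro wins 5–4.
Janssen vs Weber: Janssen wins 7–2.
Janssen vs Chen: Janssen wins 7–2.
Ferraro vs Weber: Ferraro, 5–4.
Ferraro vs Chen: Chen wins 6–3.
Weber vs Chen: Weber, 5–4.
No nominee is unbeaten: Janssen loses to Ferraro; Ferraro loses to Chen; Weber loses to Janssen; Chen loses to Janssen. In particular Janssen → Chen → Ferraro → Janssen is a majority cycle — no Condorcet winner exists.

none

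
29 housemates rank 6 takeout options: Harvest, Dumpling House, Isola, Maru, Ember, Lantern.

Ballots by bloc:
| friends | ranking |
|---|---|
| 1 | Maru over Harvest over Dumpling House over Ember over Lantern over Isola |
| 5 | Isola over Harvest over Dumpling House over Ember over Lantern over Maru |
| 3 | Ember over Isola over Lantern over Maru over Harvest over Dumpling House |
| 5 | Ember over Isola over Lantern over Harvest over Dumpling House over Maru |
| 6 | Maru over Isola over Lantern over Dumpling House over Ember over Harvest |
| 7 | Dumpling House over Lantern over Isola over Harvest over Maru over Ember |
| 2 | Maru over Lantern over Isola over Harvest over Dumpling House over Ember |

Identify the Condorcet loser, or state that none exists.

Ember

Head-to-head results (29 friends):
Harvest vs Dumpling House: Harvest wins 16–13.
Harvest vs Isola: Isola wins 28–1.
Harvest vs Maru: 5+5+7 = 17 for Harvest, 12 for Maru — Harvest by 17–12.
Harvest–Ember: Harvest 15–14.
Harvest vs Lantern: 1+5 = 6 for Harvest, 23 for Lantern — Lantern by 23–6.
Dumpling House vs Isola: 8 to 21, Isola.
Dumpling House vs Maru: Dumpling House is ranked higher on 5+5+7 = 17 ballots, Maru on 12. Dumpling House wins 17–12.
Dumpling House–Ember: Dumpling House 21–8.
Dumpling House–Lantern: Lantern 16–13.
Isola vs Maru: Isola preferred on 5+3+5+7 = 20 ballots; Isola wins 20–9.
Isola vs Ember: Isola is ranked higher on 5+6+7+2 = 20 ballots, Ember on 9. Isola wins 20–9.
Isola–Lantern: Isola 19–10.
Maru vs Ember: Maru is ranked higher on 1+6+7+2 = 16 ballots, Ember on 13. Maru wins 16–13.
Maru vs Lantern: Maru preferred on 1+6+2 = 9 ballots; Lantern wins 20–9.
Ember vs Lantern: Ember is ranked higher on 1+5+3+5 = 14 ballots, Lantern on 15. Lantern wins 15–14.
Ember loses to every other restaurant — it is the Condorcet loser.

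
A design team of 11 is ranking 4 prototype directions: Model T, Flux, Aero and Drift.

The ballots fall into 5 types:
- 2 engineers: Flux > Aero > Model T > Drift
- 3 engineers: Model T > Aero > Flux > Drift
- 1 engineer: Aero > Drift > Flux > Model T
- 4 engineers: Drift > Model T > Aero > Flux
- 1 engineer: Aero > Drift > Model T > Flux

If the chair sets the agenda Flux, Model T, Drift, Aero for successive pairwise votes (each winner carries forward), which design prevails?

Round 1: Flux vs Model T — 3–8, Model T advances.
Round 2: Model T vs Drift — 5–6, Drift advances.
Round 3: Drift vs Aero — 4–7, Aero advances.
Aero survives the agenda.

Aero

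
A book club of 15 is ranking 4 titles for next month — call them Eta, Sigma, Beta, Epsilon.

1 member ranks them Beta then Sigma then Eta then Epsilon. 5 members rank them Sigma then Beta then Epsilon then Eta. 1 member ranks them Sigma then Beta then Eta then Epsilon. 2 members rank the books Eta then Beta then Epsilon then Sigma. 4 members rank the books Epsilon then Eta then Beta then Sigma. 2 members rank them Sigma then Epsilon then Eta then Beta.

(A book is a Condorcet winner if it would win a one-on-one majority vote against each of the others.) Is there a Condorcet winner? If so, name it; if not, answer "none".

Sigma

Head-to-head results (15 members):
Eta–Sigma: Sigma 9–6.
Eta vs Beta: Eta wins 8–7.
Eta vs Epsilon: Epsilon, 11–4.
Sigma–Beta: Sigma 8–7.
Sigma vs Epsilon: Sigma wins 9–6.
Beta vs Epsilon: Beta, 9–6.
Sigma defeats every rival head-to-head and is the Condorcet winner.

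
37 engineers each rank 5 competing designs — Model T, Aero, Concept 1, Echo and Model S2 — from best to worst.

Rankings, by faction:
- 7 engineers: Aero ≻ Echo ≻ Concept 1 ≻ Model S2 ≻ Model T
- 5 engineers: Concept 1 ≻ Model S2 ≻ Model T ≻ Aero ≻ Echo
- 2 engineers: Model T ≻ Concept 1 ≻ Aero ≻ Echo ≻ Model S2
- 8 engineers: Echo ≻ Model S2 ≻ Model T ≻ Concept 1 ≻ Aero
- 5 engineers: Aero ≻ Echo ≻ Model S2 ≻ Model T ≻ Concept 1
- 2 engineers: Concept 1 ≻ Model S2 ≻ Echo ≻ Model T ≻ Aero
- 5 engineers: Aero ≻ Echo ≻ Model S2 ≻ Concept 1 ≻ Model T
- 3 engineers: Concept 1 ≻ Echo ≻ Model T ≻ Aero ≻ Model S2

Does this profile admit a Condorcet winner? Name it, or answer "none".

none

Pairwise majorities:
Model T vs Aero: Model T wins 20–17.
Model T vs Concept 1: Concept 1, 22–15.
Model T vs Echo: Echo wins 30–7.
Model T vs Model S2: Model S2, 32–5.
Aero vs Concept 1: Concept 1 wins 20–17.
Aero–Echo: Aero 24–13.
Aero vs Model S2: Aero wins 22–15.
Concept 1–Echo: Echo 25–12.
Concept 1 vs Model S2: Concept 1 wins 19–18.
Echo vs Model S2: Echo wins 30–7.
No design is unbeaten: Model T loses to Concept 1; Aero loses to Model T; Concept 1 loses to Echo; Echo loses to Aero; Model S2 loses to Aero. In particular Model T beats Aero beats Echo beats Model T is a majority cycle — no Condorcet winner exists.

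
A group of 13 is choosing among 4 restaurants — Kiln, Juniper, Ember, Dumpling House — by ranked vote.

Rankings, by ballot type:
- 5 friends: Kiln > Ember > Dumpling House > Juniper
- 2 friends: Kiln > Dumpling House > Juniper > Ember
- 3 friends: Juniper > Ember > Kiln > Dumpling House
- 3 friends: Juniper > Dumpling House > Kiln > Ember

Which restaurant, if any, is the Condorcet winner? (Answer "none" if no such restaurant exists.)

Check each pair by majority over 13 ballots:
Kiln vs Juniper: Kiln, 7–6.
Kiln vs Ember: Kiln wins 10–3.
Kiln–Dumpling House: Kiln 10–3.
Juniper–Ember: Juniper 8–5.
Juniper–Dumpling House: Dumpling House 7–6.
Ember–Dumpling House: Ember 8–5.
Kiln wins every pairwise contest, so Kiln is the Condorcet winner.

Kiln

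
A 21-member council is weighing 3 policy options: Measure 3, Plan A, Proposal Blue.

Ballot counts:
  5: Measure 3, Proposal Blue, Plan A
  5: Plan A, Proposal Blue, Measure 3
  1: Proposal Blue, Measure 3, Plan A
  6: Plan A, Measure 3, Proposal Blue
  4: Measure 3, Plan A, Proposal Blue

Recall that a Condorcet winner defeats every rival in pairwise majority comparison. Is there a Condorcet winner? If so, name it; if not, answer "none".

Plan A

Head-to-head results (21 council members):
Measure 3 vs Plan A: Plan A wins 11–10.
Measure 3–Proposal Blue: Measure 3 15–6.
Plan A vs Proposal Blue: Plan A wins 15–6.
Plan A defeats every rival head-to-head and is the Condorcet winner.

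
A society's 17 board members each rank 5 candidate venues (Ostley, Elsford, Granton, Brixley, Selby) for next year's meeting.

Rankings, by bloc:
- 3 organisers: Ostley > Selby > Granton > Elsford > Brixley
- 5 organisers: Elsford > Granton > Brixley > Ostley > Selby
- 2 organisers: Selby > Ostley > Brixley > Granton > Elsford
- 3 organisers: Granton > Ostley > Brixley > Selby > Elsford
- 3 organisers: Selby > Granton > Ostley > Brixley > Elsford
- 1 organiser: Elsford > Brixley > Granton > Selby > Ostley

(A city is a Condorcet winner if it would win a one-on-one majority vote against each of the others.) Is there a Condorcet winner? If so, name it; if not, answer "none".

Granton

Head-to-head results (17 organisers):
Ostley vs Elsford: 11 to 6, Ostley.
Ostley vs Granton: Ostley is ranked higher on 3+2 = 5 ballots, Granton on 12. Granton wins 12–5.
Ostley vs Brixley: Ostley preferred on 3+2+3+3 = 11 ballots; Ostley wins 11–6.
Ostley vs Selby: 11 to 6, Ostley.
Elsford vs Granton: Elsford preferred on 5+1 = 6 ballots; Granton wins 11–6.
Elsford vs Brixley: 3+5+1 = 9 for Elsford, 8 for Brixley — Elsford by 9–8.
Elsford vs Selby: 6 to 11, Selby.
Granton vs Brixley: 3+5+3+3 = 14 for Granton, 3 for Brixley — Granton by 14–3.
Granton vs Selby: 5+3+1 = 9 for Granton, 8 for Selby — Granton by 9–8.
Brixley vs Selby: 9 to 8, Brixley.
Only Granton has no losses; Granton is the Condorcet winner.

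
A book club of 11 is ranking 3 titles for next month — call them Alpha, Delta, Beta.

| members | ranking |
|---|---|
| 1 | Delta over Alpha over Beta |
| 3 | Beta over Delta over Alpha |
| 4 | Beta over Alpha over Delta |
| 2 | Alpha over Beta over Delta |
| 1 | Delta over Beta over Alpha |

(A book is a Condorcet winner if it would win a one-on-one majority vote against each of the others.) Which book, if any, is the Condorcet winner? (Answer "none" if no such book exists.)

Head-to-head results (11 members):
Alpha vs Delta: 4+2 = 6 for Alpha, 5 for Delta — Alpha by 6–5.
Alpha vs Beta: Alpha preferred on 1+2 = 3 ballots; Beta wins 8–3.
Delta vs Beta: 1+1 = 2 for Delta, 9 for Beta — Beta by 9–2.
Beta defeats every rival head-to-head and is the Condorcet winner.

Beta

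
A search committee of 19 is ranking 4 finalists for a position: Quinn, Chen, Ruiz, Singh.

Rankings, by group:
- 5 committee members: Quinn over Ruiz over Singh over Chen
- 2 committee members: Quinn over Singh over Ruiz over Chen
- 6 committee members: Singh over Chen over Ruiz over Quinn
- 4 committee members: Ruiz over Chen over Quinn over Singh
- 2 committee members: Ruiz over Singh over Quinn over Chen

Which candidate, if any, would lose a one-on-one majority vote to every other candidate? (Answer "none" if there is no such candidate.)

Pairwise majorities:
Quinn vs Chen: Chen, 10–9.
Quinn vs Ruiz: 7 to 12, Ruiz.
Quinn vs Singh: Quinn, 11–8.
Chen vs Ruiz: Chen preferred on 6 ballots; Ruiz wins 13–6.
Chen vs Singh: Singh wins 15–4.
Ruiz–Singh: Ruiz 11–8.
Every candidate wins at least one matchup (Quinn beats Singh; Chen beats Quinn; Ruiz beats Quinn; Singh beats Chen), so there is no Condorcet loser.

none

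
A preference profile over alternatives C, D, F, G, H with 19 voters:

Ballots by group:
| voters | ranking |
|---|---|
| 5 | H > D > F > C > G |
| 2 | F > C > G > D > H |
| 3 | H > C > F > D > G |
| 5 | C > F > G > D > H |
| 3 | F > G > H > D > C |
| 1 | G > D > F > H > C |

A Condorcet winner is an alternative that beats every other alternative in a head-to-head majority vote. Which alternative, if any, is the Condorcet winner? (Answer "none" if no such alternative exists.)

F

Pairwise majorities:
C vs D: 10 to 9, C.
C vs F: C is ranked higher on 3+5 = 8 ballots, F on 11. F wins 11–8.
C vs G: C wins 15–4.
C–H: H 12–7.
D–F: F 13–6.
D–G: G 11–8.
D vs H: D preferred on 2+5+1 = 8 ballots; H wins 11–8.
F vs G: F is ranked higher on 5+2+3+5+3 = 18 ballots, G on 1. F wins 18–1.
F vs H: F preferred on 2+5+3+1 = 11 ballots; F wins 11–8.
G vs H: 2+5+3+1 = 11 for G, 8 for H — G by 11–8.
F wins every pairwise contest, so F is the Condorcet winner.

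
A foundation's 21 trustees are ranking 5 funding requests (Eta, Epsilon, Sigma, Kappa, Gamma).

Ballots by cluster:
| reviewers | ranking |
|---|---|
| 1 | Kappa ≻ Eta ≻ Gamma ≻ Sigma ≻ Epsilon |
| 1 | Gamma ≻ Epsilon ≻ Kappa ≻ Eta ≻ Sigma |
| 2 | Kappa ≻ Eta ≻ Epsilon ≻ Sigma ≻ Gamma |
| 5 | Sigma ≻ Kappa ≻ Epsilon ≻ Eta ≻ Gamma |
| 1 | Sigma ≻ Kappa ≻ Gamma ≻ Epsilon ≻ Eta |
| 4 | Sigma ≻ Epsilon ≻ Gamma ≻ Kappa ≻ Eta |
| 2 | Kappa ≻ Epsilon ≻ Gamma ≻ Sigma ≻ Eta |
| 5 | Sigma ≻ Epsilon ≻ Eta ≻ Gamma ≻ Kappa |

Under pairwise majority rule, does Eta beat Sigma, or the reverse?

Sigma

Ballots ranking Eta above Sigma: 1 + 1 + 2 = 4.
Ballots ranking Sigma above Eta: 21 − 4 = 17.
Sigma wins the head-to-head 17–4.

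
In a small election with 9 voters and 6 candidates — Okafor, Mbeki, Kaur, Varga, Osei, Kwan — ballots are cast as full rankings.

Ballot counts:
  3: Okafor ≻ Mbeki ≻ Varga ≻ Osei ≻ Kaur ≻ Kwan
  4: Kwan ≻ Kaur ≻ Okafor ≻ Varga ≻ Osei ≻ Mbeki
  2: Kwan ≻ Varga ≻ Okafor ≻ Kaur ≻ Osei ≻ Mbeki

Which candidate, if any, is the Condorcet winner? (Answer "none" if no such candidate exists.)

Pairwise majorities:
Okafor vs Mbeki: 3+4+2 = 9 for Okafor, 0 for Mbeki — Okafor by 9–0.
Okafor vs Kaur: Okafor wins 5–4.
Okafor vs Varga: 7 to 2, Okafor.
Okafor vs Osei: Okafor wins 9–0.
Okafor vs Kwan: 3 for Okafor, 6 for Kwan — Kwan by 6–3.
Mbeki vs Kaur: Mbeki preferred on 3 ballots; Kaur wins 6–3.
Mbeki vs Varga: 3 to 6, Varga.
Mbeki–Osei: Osei 6–3.
Mbeki vs Kwan: 3 for Mbeki, 6 for Kwan — Kwan by 6–3.
Kaur vs Varga: 4 to 5, Varga.
Kaur vs Osei: Kaur wins 6–3.
Kaur–Kwan: Kwan 6–3.
Varga vs Osei: Varga preferred on 3+4+2 = 9 ballots; Varga wins 9–0.
Varga vs Kwan: Kwan wins 6–3.
Osei vs Kwan: 3 for Osei, 6 for Kwan — Kwan by 6–3.
Kwan beats each of Okafor, Mbeki, Kaur, Varga, Osei — Kwan is the Condorcet winner.

Kwan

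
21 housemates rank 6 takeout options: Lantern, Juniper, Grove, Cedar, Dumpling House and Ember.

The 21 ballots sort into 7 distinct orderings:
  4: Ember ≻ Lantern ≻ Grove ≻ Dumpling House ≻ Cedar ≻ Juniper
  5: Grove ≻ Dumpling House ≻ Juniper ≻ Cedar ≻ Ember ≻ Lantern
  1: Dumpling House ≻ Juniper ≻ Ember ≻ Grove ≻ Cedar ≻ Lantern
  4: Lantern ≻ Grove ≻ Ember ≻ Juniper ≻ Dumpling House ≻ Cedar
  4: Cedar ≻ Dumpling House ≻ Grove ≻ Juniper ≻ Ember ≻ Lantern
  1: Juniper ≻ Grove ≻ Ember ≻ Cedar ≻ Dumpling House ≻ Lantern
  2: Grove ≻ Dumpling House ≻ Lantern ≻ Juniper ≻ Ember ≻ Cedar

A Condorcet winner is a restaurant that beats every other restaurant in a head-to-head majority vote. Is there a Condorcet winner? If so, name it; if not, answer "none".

Grove

Pairwise majorities:
Lantern vs Juniper: Juniper, 11–10.
Lantern vs Grove: Grove wins 13–8.
Lantern vs Cedar: Lantern preferred on 4+4+2 = 10 ballots; Cedar wins 11–10.
Lantern vs Dumpling House: 8 to 13, Dumpling House.
Lantern vs Ember: Ember wins 15–6.
Juniper vs Grove: Grove, 19–2.
Juniper vs Cedar: Juniper wins 13–8.
Juniper vs Dumpling House: 5 to 16, Dumpling House.
Juniper vs Ember: Juniper wins 13–8.
Grove–Cedar: Grove 17–4.
Grove vs Dumpling House: 16 to 5, Grove.
Grove vs Ember: Grove, 16–5.
Cedar vs Dumpling House: 4+1 = 5 for Cedar, 16 for Dumpling House — Dumpling House by 16–5.
Cedar vs Ember: 9 to 12, Ember.
Dumpling House–Ember: Dumpling House 12–9.
Grove wins every pairwise contest, so Grove is the Condorcet winner.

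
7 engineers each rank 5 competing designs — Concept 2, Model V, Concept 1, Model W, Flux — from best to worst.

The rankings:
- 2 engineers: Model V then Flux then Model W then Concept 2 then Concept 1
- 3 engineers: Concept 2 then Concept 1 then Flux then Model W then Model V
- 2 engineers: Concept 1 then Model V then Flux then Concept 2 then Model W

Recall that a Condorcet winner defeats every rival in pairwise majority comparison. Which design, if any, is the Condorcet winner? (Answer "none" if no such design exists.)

Check each pair by majority over 7 ballots:
Concept 2 vs Model V: Concept 2 is ranked higher on 3 ballots, Model V on 4. Model V wins 4–3.
Concept 2 vs Concept 1: Concept 2 is ranked higher on 2+3 = 5 ballots, Concept 1 on 2. Concept 2 wins 5–2.
Concept 2–Model W: Concept 2 5–2.
Concept 2 vs Flux: Concept 2 is ranked higher on 3 ballots, Flux on 4. Flux wins 4–3.
Model V vs Concept 1: Concept 1, 5–2.
Model V–Model W: Model V 4–3.
Model V vs Flux: Model V preferred on 2+2 = 4 ballots; Model V wins 4–3.
Concept 1 vs Model W: 5 to 2, Concept 1.
Concept 1 vs Flux: 5 to 2, Concept 1.
Model W vs Flux: Flux wins 7–0.
Every design loses at least once (Concept 2 loses to Model V; Model V loses to Concept 1; Concept 1 loses to Concept 2; Model W loses to Concept 2; Flux loses to Model V). The majority relation contains the cycle Concept 2 > Concept 1 > Model V > Concept 2, so there is no Condorcet winner.

none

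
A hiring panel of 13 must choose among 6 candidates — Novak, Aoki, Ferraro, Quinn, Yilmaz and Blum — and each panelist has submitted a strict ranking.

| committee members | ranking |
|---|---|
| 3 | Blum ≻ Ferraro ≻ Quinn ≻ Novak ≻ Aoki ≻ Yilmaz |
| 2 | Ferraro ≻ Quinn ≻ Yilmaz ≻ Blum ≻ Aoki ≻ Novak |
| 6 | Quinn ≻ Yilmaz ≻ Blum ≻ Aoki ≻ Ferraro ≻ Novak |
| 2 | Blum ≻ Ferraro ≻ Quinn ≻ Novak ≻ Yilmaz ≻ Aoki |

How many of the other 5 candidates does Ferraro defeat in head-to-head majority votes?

4

Ferraro against each rival (13 committee members):
Ferraro vs Novak: Ferraro wins 13–0.
Ferraro vs Aoki: Ferraro wins 7–6.
Ferraro vs Quinn: Ferraro, 7–6.
Ferraro–Yilmaz: Ferraro 7–6.
Ferraro vs Blum: 2 for Ferraro, 11 for Blum — Blum by 11–2.
Ferraro beats Novak, Aoki, Quinn, Yilmaz; loses to Blum — 4 pairwise wins.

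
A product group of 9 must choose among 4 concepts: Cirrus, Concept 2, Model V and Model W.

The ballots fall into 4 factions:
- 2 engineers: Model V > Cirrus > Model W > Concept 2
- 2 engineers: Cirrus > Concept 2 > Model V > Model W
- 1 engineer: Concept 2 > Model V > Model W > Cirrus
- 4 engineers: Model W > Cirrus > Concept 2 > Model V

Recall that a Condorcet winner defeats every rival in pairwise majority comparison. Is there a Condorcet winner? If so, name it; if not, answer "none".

none

Pairwise majorities:
Cirrus–Concept 2: Cirrus 8–1.
Cirrus–Model V: Cirrus 6–3.
Cirrus–Model W: Model W 5–4.
Concept 2 vs Model V: Concept 2, 7–2.
Concept 2–Model W: Model W 6–3.
Model V vs Model W: Model V, 5–4.
Every design loses at least once (Cirrus loses to Model W; Concept 2 loses to Cirrus; Model V loses to Cirrus; Model W loses to Model V). The majority relation contains the cycle Cirrus beats Model V beats Model W beats Cirrus, so there is no Condorcet winner.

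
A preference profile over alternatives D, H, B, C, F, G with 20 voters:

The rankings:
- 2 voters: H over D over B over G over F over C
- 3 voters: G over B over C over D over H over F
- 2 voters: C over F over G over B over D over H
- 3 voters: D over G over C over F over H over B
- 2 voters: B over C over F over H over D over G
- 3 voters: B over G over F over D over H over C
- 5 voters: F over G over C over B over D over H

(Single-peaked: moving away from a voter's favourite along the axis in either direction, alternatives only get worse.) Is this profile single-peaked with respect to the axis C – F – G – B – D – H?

Axis positions: C=1, F=2, G=3, B=4, D=5, H=6.
Ballot type 1 (peak H at position 6): ranking walks positions 6-5-4-3-2-1, expanding outward from the peak — single-peaked.
Ballot type 2: ranking walks positions 3-4-1-5-6-2; C is ranked above F even though F lies between C and the peak G on the axis — preferences dip and rise again. Not single-peaked.
Ballot type 3 (peak C at position 1): ranking walks positions 1-2-3-4-5-6, expanding outward from the peak — single-peaked.
Ballot type 4: ranking walks positions 5-3-1-2-6-4; G is ranked above B even though B lies between G and the peak D on the axis — preferences dip and rise again. Not single-peaked.
Ballot type 5: ranking walks positions 4-1-2-6-5-3; C is ranked above G even though G lies between C and the peak B on the axis — preferences dip and rise again. Not single-peaked.
Ballot type 6 (peak B at position 4): ranking walks positions 4-3-2-5-6-1, expanding outward from the peak — single-peaked.
Ballot type 7 (peak F at position 2): ranking walks positions 2-3-1-4-5-6, expanding outward from the peak — single-peaked.
Ballot type 2 violates single-peakedness, so the profile is not single-peaked on this axis.

no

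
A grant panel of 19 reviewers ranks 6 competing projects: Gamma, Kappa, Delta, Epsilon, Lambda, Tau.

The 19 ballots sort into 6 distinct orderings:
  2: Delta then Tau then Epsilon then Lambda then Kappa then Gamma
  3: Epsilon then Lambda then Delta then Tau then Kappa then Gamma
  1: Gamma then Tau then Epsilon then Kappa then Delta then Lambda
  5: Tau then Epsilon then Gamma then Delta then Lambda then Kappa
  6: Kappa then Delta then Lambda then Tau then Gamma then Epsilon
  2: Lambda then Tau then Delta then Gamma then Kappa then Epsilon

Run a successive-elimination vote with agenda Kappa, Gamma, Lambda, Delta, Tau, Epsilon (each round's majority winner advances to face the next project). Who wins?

Round 1: Kappa vs Gamma — 11–8, Kappa advances.
Round 2: Kappa vs Lambda — 7–12, Lambda advances.
Round 3: Lambda vs Delta — 5–14, Delta advances.
Round 4: Delta vs Tau — 11–8, Delta advances.
Round 5: Delta vs Epsilon — 10–9, Delta advances.
The agenda winner is Delta.

Delta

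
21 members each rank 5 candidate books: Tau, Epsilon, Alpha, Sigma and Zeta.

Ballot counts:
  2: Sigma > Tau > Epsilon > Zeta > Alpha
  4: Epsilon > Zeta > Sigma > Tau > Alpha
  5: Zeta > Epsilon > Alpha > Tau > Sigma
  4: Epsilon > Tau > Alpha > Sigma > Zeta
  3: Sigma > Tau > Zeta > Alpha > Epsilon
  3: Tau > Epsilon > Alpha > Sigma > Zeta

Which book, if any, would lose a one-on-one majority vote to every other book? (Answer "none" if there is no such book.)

none

Head-to-head results (21 members):
Tau vs Epsilon: Epsilon wins 13–8.
Tau vs Alpha: Tau is ranked higher on 2+4+4+3+3 = 16 ballots, Alpha on 5. Tau wins 16–5.
Tau–Sigma: Tau 12–9.
Tau–Zeta: Tau 12–9.
Epsilon vs Alpha: 18 to 3, Epsilon.
Epsilon vs Sigma: Epsilon, 16–5.
Epsilon vs Zeta: Epsilon wins 13–8.
Alpha vs Sigma: Alpha is ranked higher on 5+4+3 = 12 ballots, Sigma on 9. Alpha wins 12–9.
Alpha vs Zeta: Zeta, 14–7.
Sigma–Zeta: Sigma 12–9.
Each book has at least one pairwise win (Tau beats Alpha; Epsilon beats Tau; Alpha beats Sigma; Sigma beats Zeta; Zeta beats Alpha) — no Condorcet loser.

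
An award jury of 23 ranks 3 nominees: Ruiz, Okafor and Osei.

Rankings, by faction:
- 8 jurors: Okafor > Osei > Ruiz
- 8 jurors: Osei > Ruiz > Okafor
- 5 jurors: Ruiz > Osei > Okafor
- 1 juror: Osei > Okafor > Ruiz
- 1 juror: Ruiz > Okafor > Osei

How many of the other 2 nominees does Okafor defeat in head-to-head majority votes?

Okafor against each rival (23 jurors):
Okafor vs Ruiz: Ruiz, 14–9.
Okafor vs Osei: 8+1 = 9 for Okafor, 14 for Osei — Osei by 14–9.
Okafor beats no one; loses to Ruiz, Osei — 0 pairwise wins.

0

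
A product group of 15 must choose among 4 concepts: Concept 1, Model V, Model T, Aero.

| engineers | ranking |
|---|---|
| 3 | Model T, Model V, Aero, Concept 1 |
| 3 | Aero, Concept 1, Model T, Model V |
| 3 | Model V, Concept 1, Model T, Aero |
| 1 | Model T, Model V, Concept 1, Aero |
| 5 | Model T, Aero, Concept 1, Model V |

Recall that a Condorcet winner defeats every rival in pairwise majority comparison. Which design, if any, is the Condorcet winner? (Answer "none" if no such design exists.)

Head-to-head results (15 engineers):
Concept 1–Model V: Concept 1 8–7.
Concept 1 vs Model T: Model T, 9–6.
Concept 1 vs Aero: Aero wins 11–4.
Model V–Model T: Model T 12–3.
Model V vs Aero: Aero wins 8–7.
Model T vs Aero: Model T, 12–3.
Only Model T has no losses; Model T is the Condorcet winner.

Model T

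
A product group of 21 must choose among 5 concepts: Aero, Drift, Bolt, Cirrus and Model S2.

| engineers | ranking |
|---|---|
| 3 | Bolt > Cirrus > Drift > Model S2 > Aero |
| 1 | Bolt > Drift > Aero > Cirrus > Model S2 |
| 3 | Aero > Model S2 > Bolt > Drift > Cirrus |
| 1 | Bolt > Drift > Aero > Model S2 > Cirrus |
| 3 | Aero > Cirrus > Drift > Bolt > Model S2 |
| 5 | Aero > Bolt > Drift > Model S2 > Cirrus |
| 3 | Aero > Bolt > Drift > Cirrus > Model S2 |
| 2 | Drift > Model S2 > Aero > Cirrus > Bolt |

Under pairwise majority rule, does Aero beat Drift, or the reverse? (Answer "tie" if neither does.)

Ballots ranking Aero above Drift: 3 + 3 + 5 + 3 = 14.
Ballots ranking Drift above Aero: 21 − 14 = 7.
Aero wins the head-to-head 14–7.

Aero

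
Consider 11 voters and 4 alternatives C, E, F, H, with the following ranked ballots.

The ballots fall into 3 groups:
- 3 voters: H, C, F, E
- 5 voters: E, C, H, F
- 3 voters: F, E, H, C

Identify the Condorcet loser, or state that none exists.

Head-to-head results (11 voters):
C–E: E 8–3.
C vs F: 8 to 3, C.
C vs H: H, 6–5.
E vs F: 5 for E, 6 for F — F by 6–5.
E vs H: 8 to 3, E.
F vs H: 3 to 8, H.
Every alternative wins at least one matchup (C beats F; E beats C; F beats E; H beats C), so there is no Condorcet loser.

none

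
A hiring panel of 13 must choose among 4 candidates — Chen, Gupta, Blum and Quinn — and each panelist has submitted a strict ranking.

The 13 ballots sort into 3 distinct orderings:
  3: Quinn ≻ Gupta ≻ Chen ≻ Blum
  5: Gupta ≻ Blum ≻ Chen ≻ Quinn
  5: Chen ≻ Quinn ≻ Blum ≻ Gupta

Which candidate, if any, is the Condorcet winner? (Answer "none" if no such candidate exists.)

Pairwise majorities:
Chen vs Gupta: Chen is ranked higher on 5 ballots, Gupta on 8. Gupta wins 8–5.
Chen vs Blum: 8 to 5, Chen.
Chen vs Quinn: 5+5 = 10 for Chen, 3 for Quinn — Chen by 10–3.
Gupta vs Blum: 8 to 5, Gupta.
Gupta vs Quinn: 5 for Gupta, 8 for Quinn — Quinn by 8–5.
Blum vs Quinn: 5 to 8, Quinn.
No candidate is unbeaten: Chen loses to Gupta; Gupta loses to Quinn; Blum loses to Chen; Quinn loses to Chen. In particular Chen → Quinn → Gupta → Chen is a majority cycle — no Condorcet winner exists.

none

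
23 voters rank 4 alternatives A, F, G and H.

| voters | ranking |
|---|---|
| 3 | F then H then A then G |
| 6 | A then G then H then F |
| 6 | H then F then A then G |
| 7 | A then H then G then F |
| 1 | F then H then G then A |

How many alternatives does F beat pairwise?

0

F against each rival (23 voters):
F vs A: F preferred on 3+6+1 = 10 ballots; A wins 13–10.
F vs G: 10 to 13, G.
F vs H: F preferred on 3+1 = 4 ballots; H wins 19–4.
F beats no one; loses to A, G, H — 0 pairwise wins.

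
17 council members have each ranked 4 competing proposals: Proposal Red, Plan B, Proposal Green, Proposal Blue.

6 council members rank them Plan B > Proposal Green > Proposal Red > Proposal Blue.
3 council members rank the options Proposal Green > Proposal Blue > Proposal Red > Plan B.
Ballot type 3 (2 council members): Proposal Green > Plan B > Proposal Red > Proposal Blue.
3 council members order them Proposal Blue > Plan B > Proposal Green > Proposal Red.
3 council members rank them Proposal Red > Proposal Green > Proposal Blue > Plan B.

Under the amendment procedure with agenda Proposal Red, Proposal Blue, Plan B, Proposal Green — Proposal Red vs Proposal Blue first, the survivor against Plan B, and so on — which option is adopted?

Round 1: Proposal Red vs Proposal Blue — 11–6, Proposal Red advances.
Round 2: Proposal Red vs Plan B — 6–11, Plan B advances.
Round 3: Plan B vs Proposal Green — 9–8, Plan B advances.
The agenda winner is Plan B.

Plan B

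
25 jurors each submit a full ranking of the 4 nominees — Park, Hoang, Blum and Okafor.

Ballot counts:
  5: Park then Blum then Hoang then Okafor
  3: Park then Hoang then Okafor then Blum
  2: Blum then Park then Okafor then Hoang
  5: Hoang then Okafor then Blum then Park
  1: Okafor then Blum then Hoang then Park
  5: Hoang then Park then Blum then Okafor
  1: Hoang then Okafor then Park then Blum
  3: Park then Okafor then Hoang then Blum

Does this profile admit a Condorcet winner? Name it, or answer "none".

Park

Pairwise majorities:
Park–Hoang: Park 13–12.
Park vs Blum: Park, 17–8.
Park vs Okafor: Park, 18–7.
Hoang vs Blum: Hoang wins 17–8.
Hoang vs Okafor: Hoang, 19–6.
Blum–Okafor: Okafor 13–12.
Park beats each of Hoang, Blum, Okafor — Park is the Condorcet winner.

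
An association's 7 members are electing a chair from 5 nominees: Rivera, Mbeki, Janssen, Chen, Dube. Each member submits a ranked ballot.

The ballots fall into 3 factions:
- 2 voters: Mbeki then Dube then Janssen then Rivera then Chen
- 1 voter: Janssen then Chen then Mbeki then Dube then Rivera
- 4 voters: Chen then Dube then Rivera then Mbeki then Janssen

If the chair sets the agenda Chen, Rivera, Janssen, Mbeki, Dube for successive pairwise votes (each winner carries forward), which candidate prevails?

Chen

Round 1: Chen vs Rivera — 5–2, Chen advances.
Round 2: Chen vs Janssen — 4–3, Chen advances.
Round 3: Chen vs Mbeki — 5–2, Chen advances.
Round 4: Chen vs Dube — 5–2, Chen advances.
The agenda winner is Chen.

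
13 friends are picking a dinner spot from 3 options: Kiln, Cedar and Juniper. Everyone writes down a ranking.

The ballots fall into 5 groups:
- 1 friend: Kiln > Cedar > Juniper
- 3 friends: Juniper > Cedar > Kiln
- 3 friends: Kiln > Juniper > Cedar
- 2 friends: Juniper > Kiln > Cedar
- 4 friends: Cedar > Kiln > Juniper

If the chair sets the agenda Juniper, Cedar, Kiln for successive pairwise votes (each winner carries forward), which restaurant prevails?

Round 1: Juniper vs Cedar — 8–5, Juniper advances.
Round 2: Juniper vs Kiln — 5–8, Kiln advances.
Kiln survives the agenda.

Kiln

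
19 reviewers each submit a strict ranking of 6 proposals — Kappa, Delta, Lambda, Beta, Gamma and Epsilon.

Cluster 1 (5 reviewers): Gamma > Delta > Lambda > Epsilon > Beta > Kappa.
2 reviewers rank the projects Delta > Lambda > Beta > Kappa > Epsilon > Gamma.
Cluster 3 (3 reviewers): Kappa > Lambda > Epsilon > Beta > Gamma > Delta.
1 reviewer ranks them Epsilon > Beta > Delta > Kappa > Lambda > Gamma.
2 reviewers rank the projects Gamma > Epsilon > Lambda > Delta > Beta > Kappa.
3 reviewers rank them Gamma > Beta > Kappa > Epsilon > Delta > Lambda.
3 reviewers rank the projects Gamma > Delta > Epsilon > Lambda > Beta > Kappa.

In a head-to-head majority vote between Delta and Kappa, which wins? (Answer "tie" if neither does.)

Delta

Ballots ranking Delta above Kappa: 5 + 2 + 1 + 2 + 3 = 13.
Ballots ranking Kappa above Delta: 19 − 13 = 6.
Delta wins the head-to-head 13–6.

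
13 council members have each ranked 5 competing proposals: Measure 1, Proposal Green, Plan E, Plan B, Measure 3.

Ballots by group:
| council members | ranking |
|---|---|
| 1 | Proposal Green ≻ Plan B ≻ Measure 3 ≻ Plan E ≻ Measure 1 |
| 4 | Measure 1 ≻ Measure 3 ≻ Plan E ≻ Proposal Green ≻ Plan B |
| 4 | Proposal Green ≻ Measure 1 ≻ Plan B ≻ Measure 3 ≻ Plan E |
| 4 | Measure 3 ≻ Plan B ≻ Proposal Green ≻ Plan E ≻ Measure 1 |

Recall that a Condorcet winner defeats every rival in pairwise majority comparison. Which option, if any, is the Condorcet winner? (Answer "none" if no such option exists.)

Pairwise majorities:
Measure 1 vs Proposal Green: Proposal Green, 9–4.
Measure 1–Plan E: Measure 1 8–5.
Measure 1 vs Plan B: Measure 1, 8–5.
Measure 1–Measure 3: Measure 1 8–5.
Proposal Green vs Plan E: Proposal Green wins 9–4.
Proposal Green vs Plan B: Proposal Green, 9–4.
Proposal Green vs Measure 3: Measure 3, 8–5.
Plan E vs Plan B: Plan B, 9–4.
Plan E vs Measure 3: Measure 3 wins 13–0.
Plan B vs Measure 3: Measure 3, 8–5.
No option is unbeaten: Measure 1 loses to Proposal Green; Proposal Green loses to Measure 3; Plan E loses to Measure 1; Plan B loses to Measure 1; Measure 3 loses to Measure 1. In particular Measure 1 > Measure 3 > Proposal Green > Measure 1 is a majority cycle — no Condorcet winner exists.

none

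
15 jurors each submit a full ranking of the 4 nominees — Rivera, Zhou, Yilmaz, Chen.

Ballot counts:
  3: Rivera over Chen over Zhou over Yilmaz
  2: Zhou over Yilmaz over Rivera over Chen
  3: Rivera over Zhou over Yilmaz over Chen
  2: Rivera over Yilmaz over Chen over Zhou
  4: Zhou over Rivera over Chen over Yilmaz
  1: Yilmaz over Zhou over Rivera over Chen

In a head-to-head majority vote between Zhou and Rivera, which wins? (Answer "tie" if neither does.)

Rivera

Ballots ranking Zhou above Rivera: 2 + 4 + 1 = 7.
Ballots ranking Rivera above Zhou: 15 − 7 = 8.
Rivera wins the head-to-head 8–7.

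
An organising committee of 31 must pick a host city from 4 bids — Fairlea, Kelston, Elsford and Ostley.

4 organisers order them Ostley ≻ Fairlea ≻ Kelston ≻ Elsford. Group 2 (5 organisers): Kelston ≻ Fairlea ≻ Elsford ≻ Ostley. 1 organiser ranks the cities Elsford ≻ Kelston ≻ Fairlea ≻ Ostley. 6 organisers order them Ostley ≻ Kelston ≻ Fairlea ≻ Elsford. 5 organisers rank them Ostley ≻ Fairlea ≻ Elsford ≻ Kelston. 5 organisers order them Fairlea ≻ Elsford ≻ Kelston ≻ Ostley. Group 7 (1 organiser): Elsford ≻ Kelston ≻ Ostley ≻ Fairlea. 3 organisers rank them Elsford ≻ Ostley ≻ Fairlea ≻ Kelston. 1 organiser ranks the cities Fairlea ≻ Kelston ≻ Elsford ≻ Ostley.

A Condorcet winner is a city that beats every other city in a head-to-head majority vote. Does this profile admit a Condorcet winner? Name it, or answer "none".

Head-to-head results (31 organisers):
Fairlea vs Kelston: Fairlea preferred on 4+5+5+3+1 = 18 ballots; Fairlea wins 18–13.
Fairlea vs Elsford: Fairlea preferred on 4+5+6+5+5+1 = 26 ballots; Fairlea wins 26–5.
Fairlea vs Ostley: Fairlea preferred on 5+1+5+1 = 12 ballots; Ostley wins 19–12.
Kelston vs Elsford: Kelston is ranked higher on 4+5+6+1 = 16 ballots, Elsford on 15. Kelston wins 16–15.
Kelston vs Ostley: Kelston is ranked higher on 5+1+5+1+1 = 13 ballots, Ostley on 18. Ostley wins 18–13.
Elsford vs Ostley: 5+1+5+1+3+1 = 16 for Elsford, 15 for Ostley — Elsford by 16–15.
Each city drops at least one matchup (Fairlea loses to Ostley; Kelston loses to Fairlea; Elsford loses to Fairlea; Ostley loses to Elsford); the cycle Fairlea beats Elsford beats Ostley beats Fairlea rules out a Condorcet winner.

none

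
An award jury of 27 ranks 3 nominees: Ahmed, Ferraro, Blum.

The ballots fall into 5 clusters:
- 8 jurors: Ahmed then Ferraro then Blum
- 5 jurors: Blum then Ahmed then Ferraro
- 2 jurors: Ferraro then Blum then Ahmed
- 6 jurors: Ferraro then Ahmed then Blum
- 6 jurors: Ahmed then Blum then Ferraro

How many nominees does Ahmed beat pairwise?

2

Ahmed against each rival (27 jurors):
Ahmed vs Ferraro: 19 to 8, Ahmed.
Ahmed–Blum: Ahmed 20–7.
Ahmed beats Ferraro, Blum — 2 pairwise wins.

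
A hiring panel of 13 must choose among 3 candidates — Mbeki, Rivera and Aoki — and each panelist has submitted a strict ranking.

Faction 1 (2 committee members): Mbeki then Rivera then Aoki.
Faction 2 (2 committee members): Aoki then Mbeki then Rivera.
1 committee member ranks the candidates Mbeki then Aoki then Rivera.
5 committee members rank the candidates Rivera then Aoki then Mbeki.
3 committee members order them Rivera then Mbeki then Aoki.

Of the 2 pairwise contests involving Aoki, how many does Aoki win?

Aoki against each rival (13 committee members):
Aoki vs Mbeki: Aoki wins 7–6.
Aoki vs Rivera: Rivera, 10–3.
Aoki beats Mbeki; loses to Rivera — 1 pairwise win.

1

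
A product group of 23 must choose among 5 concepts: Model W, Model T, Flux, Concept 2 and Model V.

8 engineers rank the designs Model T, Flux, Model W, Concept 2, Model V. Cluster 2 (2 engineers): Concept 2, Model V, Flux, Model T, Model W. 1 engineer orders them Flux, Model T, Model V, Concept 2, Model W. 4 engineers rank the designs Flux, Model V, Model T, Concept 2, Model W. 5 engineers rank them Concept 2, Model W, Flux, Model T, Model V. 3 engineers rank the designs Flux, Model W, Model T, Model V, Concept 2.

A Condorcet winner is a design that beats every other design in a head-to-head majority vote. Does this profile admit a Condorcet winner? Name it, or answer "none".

Head-to-head results (23 engineers):
Model W–Model T: Model T 15–8.
Model W–Flux: Flux 18–5.
Model W vs Concept 2: Concept 2, 12–11.
Model W vs Model V: Model W wins 16–7.
Model T vs Flux: Flux wins 15–8.
Model T vs Concept 2: Model T wins 16–7.
Model T vs Model V: Model T, 17–6.
Flux vs Concept 2: Flux wins 16–7.
Flux–Model V: Flux 21–2.
Concept 2–Model V: Concept 2 15–8.
Flux wins every pairwise contest, so Flux is the Condorcet winner.

Flux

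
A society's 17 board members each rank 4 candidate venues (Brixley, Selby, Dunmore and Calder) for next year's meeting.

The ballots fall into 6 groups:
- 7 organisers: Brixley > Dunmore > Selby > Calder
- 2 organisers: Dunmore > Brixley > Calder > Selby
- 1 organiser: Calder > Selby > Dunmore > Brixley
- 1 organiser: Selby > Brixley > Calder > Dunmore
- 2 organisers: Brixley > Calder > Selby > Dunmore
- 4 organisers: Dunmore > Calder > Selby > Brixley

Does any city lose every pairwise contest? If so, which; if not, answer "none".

Head-to-head results (17 organisers):
Brixley vs Selby: 11 to 6, Brixley.
Brixley–Dunmore: Brixley 10–7.
Brixley vs Calder: Brixley, 12–5.
Selby vs Dunmore: Dunmore wins 13–4.
Selby vs Calder: 7+1 = 8 for Selby, 9 for Calder — Calder by 9–8.
Dunmore vs Calder: Dunmore preferred on 7+2+4 = 13 ballots; Dunmore wins 13–4.
Selby loses to every other city — it is the Condorcet loser.

Selby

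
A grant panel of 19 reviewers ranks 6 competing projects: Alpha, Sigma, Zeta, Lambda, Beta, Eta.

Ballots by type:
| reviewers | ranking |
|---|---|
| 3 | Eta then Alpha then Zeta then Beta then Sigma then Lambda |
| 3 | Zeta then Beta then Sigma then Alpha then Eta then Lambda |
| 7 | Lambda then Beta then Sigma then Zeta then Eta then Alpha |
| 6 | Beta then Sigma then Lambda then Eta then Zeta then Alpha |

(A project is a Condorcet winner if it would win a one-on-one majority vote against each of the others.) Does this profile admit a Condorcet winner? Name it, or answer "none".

Beta

Check each pair by majority over 19 ballots:
Alpha–Sigma: Sigma 16–3.
Alpha–Zeta: Zeta 16–3.
Alpha vs Lambda: Lambda, 13–6.
Alpha vs Beta: Beta wins 16–3.
Alpha vs Eta: Eta wins 16–3.
Sigma vs Zeta: Sigma wins 13–6.
Sigma–Lambda: Sigma 12–7.
Sigma–Beta: Beta 19–0.
Sigma vs Eta: Sigma, 16–3.
Zeta vs Lambda: Lambda wins 13–6.
Zeta vs Beta: Beta wins 13–6.
Zeta vs Eta: Zeta wins 10–9.
Lambda–Beta: Beta 12–7.
Lambda vs Eta: Lambda, 13–6.
Beta vs Eta: Beta, 16–3.
Beta defeats every rival head-to-head and is the Condorcet winner.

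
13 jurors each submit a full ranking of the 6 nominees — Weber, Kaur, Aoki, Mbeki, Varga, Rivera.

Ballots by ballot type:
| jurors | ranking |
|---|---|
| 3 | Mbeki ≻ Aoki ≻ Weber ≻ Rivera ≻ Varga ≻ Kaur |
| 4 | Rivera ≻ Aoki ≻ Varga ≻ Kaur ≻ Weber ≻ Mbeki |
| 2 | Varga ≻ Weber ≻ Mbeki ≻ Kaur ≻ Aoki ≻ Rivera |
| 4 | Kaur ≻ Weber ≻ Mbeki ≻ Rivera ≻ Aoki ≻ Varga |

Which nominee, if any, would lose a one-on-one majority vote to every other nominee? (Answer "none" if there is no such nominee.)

Pairwise majorities:
Weber vs Kaur: 3+2 = 5 for Weber, 8 for Kaur — Kaur by 8–5.
Weber vs Aoki: Weber preferred on 2+4 = 6 ballots; Aoki wins 7–6.
Weber vs Mbeki: Weber, 10–3.
Weber vs Varga: Weber, 7–6.
Weber vs Rivera: Weber preferred on 3+2+4 = 9 ballots; Weber wins 9–4.
Kaur–Aoki: Aoki 7–6.
Kaur–Mbeki: Kaur 8–5.
Kaur vs Varga: Varga wins 9–4.
Kaur vs Rivera: Rivera, 7–6.
Aoki vs Mbeki: 4 for Aoki, 9 for Mbeki — Mbeki by 9–4.
Aoki vs Varga: Aoki preferred on 3+4+4 = 11 ballots; Aoki wins 11–2.
Aoki vs Rivera: 5 to 8, Rivera.
Mbeki–Varga: Mbeki 7–6.
Mbeki vs Rivera: 9 to 4, Mbeki.
Varga–Rivera: Rivera 11–2.
Each nominee has at least one pairwise win (Weber beats Mbeki; Kaur beats Weber; Aoki beats Weber; Mbeki beats Aoki; Varga beats Kaur; Rivera beats Kaur) — no Condorcet loser.

none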